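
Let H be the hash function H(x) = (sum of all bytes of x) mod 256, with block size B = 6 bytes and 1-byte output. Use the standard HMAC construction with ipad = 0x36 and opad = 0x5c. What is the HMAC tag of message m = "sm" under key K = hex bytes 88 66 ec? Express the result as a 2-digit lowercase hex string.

3c

Key hex bytes 88 66 ec is 3 bytes ≤ B = 6; zero-pad to 6 bytes: K' = 88 66 ec 00 00 00.
K' ⊕ ipad = be 50 da 36 36 36.  K' ⊕ opad = d4 3a b0 5c 5c 5c.
Inner input = (K'⊕ipad) ∥ m = be 50 da 36 36 36 ∥ 73 6d.
Inner hash: sum = 190+80+218+54+54+54+115+109 = 874; mod 256 = 106 → 6a.
Outer input = (K'⊕opad) ∥ inner = d4 3a b0 5c 5c 5c ∥ 6a.
Outer hash (tag): sum = 212+58+176+92+92+92+106 = 828; mod 256 = 60 → 3c.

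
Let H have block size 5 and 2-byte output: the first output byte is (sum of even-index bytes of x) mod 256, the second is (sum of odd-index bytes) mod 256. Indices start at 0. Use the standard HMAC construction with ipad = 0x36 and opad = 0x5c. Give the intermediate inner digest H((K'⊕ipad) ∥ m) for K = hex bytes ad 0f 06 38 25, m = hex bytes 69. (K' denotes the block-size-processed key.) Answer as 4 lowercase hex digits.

deb0

Key hex bytes ad 0f 06 38 25 is exactly B = 5 bytes: K' = ad 0f 06 38 25.
K' ⊕ ipad = 9b 39 30 0e 13.
Inner input = 9b 39 30 0e 13 ∥ 69.
Inner hash: even-index sum = 222 mod 256 = 222; odd-index sum = 176 mod 256 = 176 → de b0.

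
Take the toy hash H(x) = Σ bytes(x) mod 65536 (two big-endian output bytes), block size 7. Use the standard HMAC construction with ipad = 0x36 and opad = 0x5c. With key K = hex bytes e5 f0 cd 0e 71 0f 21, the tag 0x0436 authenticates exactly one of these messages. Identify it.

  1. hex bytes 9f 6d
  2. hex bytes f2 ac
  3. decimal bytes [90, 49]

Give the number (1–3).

Key hex bytes e5 f0 cd 0e 71 0f 21 is exactly B = 7 bytes: K' = e5 f0 cd 0e 71 0f 21.
K' ⊕ ipad = d3 c6 fb 38 47 39 17; K' ⊕ opad = b9 ac 91 52 2d 53 7d.
m1: inner = H(d3 c6 fb 38 47 39 17 9f 6d) = 04 6f; tag = H(b9 ac 91 52 2d 53 7d 04 6f) = 03b8
m2: inner = H(d3 c6 fb 38 47 39 17 f2 ac) = 05 01; tag = H(b9 ac 91 52 2d 53 7d 05 01) = 034b
m3: inner = H(d3 c6 fb 38 47 39 17 5a 31) = 03 ee; tag = H(b9 ac 91 52 2d 53 7d 03 ee) = 0436 ← matches

3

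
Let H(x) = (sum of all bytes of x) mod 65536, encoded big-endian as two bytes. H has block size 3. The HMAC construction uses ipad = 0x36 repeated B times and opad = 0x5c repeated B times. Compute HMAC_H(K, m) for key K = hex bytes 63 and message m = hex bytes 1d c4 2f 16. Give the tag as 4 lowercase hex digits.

Key hex bytes 63 is 1 byte ≤ B = 3; zero-pad to 3 bytes: K' = 63 00 00.
K' ⊕ ipad = 55 36 36.  K' ⊕ opad = 3f 5c 5c.
Inner input = (K'⊕ipad) ∥ m = 55 36 36 ∥ 1d c4 2f 16.
Inner hash: sum = 85+54+54+29+196+47+22 = 487 → 01 e7.
Outer input = (K'⊕opad) ∥ inner = 3f 5c 5c ∥ 01 e7.
Outer hash (tag): sum = 63+92+92+1+231 = 479 → 01 df.

01df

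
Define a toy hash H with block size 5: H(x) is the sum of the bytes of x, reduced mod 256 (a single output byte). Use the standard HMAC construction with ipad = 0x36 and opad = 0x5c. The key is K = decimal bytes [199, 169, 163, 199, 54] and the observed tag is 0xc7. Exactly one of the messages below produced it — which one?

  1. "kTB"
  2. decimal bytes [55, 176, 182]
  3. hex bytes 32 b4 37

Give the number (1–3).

3

Key decimal bytes [199, 169, 163, 199, 54] = c7 a9 a3 c7 36 is exactly B = 5 bytes: K' = c7 a9 a3 c7 36.
K' ⊕ ipad = f1 9f 95 f1 00; K' ⊕ opad = 9b f5 ff 9b 6a.
m1: inner = H(f1 9f 95 f1 00 6b 54 42) = 17; tag = H(9b f5 ff 9b 6a 17) = ab
m2: inner = H(f1 9f 95 f1 00 37 b0 b6) = b3; tag = H(9b f5 ff 9b 6a b3) = 47
m3: inner = H(f1 9f 95 f1 00 32 b4 37) = 33; tag = H(9b f5 ff 9b 6a 33) = c7 ← matches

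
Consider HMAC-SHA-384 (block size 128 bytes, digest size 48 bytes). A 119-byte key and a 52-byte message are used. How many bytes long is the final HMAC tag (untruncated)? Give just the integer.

48

The tag is one SHA-384 digest: 48 bytes.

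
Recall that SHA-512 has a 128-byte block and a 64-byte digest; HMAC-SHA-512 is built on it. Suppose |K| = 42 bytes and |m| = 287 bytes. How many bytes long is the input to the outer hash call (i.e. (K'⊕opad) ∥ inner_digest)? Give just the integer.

Key is 42 ≤ 128 bytes, zero-padded: |K'| = 128.
Outer input = (K'⊕opad) ∥ H(inner) → 128 + 64 = 192 bytes.

192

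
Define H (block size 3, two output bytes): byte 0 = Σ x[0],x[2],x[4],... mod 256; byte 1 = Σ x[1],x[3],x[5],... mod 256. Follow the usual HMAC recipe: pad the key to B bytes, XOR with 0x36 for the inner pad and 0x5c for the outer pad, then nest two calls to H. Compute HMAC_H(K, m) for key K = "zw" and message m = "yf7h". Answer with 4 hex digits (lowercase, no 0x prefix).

Key "zw" = 7a 77 is 2 bytes ≤ B = 3; zero-pad to 3 bytes: K' = 7a 77 00.
K' ⊕ ipad = 4c 41 36.  K' ⊕ opad = 26 2b 5c.
Inner input = (K'⊕ipad) ∥ m = 4c 41 36 ∥ 79 66 37 68.
Inner hash: even-index sum = 336 mod 256 = 80; odd-index sum = 241 mod 256 = 241 → 50 f1.
Outer input = (K'⊕opad) ∥ inner = 26 2b 5c ∥ 50 f1.
Outer hash (tag): even-index sum = 371 mod 256 = 115; odd-index sum = 123 mod 256 = 123 → 73 7b.

737b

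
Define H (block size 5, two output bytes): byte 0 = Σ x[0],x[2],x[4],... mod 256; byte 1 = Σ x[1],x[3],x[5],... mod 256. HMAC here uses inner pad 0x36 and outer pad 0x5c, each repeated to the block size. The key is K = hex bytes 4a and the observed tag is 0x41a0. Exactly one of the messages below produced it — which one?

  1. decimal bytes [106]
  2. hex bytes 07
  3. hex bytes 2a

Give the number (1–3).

2

Key hex bytes 4a is 1 byte ≤ B = 5; zero-pad to 5 bytes: K' = 4a 00 00 00 00.
K' ⊕ ipad = 7c 36 36 36 36; K' ⊕ opad = 16 5c 5c 5c 5c.
m1: inner = H(7c 36 36 36 36 6a) = e8 d6; tag = H(16 5c 5c 5c 5c e8 d6) = a4a0
m2: inner = H(7c 36 36 36 36 07) = e8 73; tag = H(16 5c 5c 5c 5c e8 73) = 41a0 ← matches
m3: inner = H(7c 36 36 36 36 2a) = e8 96; tag = H(16 5c 5c 5c 5c e8 96) = 64a0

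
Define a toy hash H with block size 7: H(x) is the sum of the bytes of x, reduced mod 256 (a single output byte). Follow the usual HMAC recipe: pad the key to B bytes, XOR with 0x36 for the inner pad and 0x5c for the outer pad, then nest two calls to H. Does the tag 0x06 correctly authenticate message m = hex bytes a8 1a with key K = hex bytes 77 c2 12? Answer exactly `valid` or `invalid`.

Key hex bytes 77 c2 12 is 3 bytes ≤ B = 7; zero-pad to 7 bytes: K' = 77 c2 12 00 00 00 00.
K' ⊕ ipad = 41 f4 24 36 36 36 36; K' ⊕ opad = 2b 9e 4e 5c 5c 5c 5c.
Inner hash: sum = 65+244+36+54+54+54+54+168+26 = 755; mod 256 = 243 → f3.
Outer hash (recomputed tag): sum = 43+158+78+92+92+92+92+243 = 890; mod 256 = 122 → 7a.
Recomputed tag = 7a; claimed = 06 → mismatch.

invalid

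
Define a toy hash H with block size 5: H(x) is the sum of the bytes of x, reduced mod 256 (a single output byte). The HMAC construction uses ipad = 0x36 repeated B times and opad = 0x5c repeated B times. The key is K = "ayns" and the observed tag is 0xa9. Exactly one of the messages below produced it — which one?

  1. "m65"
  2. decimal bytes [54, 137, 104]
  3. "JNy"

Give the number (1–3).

Key "ayns" = 61 79 6e 73 is 4 bytes ≤ B = 5; zero-pad to 5 bytes: K' = 61 79 6e 73 00.
K' ⊕ ipad = 57 4f 58 45 36; K' ⊕ opad = 3d 25 32 2f 5c.
m1: inner = H(57 4f 58 45 36 6d 36 35) = 51; tag = H(3d 25 32 2f 5c 51) = 70
m2: inner = H(57 4f 58 45 36 36 89 68) = a0; tag = H(3d 25 32 2f 5c a0) = bf
m3: inner = H(57 4f 58 45 36 4a 4e 79) = 8a; tag = H(3d 25 32 2f 5c 8a) = a9 ← matches

3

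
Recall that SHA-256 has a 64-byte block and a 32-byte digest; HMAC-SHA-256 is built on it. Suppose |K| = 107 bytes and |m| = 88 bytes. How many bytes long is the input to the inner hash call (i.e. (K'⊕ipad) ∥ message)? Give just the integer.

Key is 107 > 64 bytes, so it is hashed to 32 bytes then zero-padded to 64: |K'| = 64.
Inner input = (K'⊕ipad) ∥ m → 64 + 88 = 152 bytes.

152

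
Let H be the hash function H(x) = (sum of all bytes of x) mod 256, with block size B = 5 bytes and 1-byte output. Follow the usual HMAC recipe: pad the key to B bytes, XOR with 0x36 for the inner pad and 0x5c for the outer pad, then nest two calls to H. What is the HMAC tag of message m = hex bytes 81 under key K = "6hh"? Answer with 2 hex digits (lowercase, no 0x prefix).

33

Key "6hh" = 36 68 68 is 3 bytes ≤ B = 5; zero-pad to 5 bytes: K' = 36 68 68 00 00.
K' ⊕ ipad = 00 5e 5e 36 36.  K' ⊕ opad = 6a 34 34 5c 5c.
Inner input = (K'⊕ipad) ∥ m = 00 5e 5e 36 36 ∥ 81.
Inner hash: sum = 0+94+94+54+54+129 = 425; mod 256 = 169 → a9.
Outer input = (K'⊕opad) ∥ inner = 6a 34 34 5c 5c ∥ a9.
Outer hash (tag): sum = 106+52+52+92+92+169 = 563; mod 256 = 51 → 33.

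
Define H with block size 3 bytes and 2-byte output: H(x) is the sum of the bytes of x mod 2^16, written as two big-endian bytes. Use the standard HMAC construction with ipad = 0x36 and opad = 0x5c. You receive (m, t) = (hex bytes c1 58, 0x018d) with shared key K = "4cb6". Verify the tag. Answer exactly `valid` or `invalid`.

Key "4cb6" = 34 63 62 36 is 4 bytes > B = 3, so hash it first: H(key) = 01 2f, then zero-pad to 3 bytes: K' = 01 2f 00.
K' ⊕ ipad = 37 19 36; K' ⊕ opad = 5d 73 5c.
Inner hash: sum = 55+25+54+193+88 = 415 → 01 9f.
Outer hash (recomputed tag): sum = 93+115+92+1+159 = 460 → 01 cc.
Recomputed tag = 01cc; claimed = 018d → mismatch.

invalid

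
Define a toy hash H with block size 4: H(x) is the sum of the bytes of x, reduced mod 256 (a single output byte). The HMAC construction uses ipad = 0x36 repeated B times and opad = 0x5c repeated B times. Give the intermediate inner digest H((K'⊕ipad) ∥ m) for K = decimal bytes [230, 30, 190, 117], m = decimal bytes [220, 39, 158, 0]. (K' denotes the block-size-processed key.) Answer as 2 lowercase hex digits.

64

Key decimal bytes [230, 30, 190, 117] = e6 1e be 75 is exactly B = 4 bytes: K' = e6 1e be 75.
K' ⊕ ipad = d0 28 88 43.
Inner input = d0 28 88 43 ∥ dc 27 9e 00.
Inner hash: sum = 208+40+136+67+220+39+158+0 = 868; mod 256 = 100 → 64.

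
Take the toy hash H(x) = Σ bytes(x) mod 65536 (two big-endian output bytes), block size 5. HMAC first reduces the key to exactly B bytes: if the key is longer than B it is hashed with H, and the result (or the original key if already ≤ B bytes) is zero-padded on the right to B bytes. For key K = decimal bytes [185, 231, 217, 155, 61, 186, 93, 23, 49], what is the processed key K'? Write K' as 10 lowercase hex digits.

|K| = 9 > B = 5, so first hash the key.
H(K): sum = 185+231+217+155+61+186+93+23+49 = 1200 → 04 b0.
Zero-pad H(K) = 04 b0 to 5 bytes: K' = 04 b0 00 00 00.

04b0000000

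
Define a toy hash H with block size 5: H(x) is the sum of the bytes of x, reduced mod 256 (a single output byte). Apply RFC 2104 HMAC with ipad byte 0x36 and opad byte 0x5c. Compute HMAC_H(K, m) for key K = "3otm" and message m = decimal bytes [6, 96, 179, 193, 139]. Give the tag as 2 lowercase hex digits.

ed

Key "3otm" = 33 6f 74 6d is 4 bytes ≤ B = 5; zero-pad to 5 bytes: K' = 33 6f 74 6d 00.
K' ⊕ ipad = 05 59 42 5b 36.  K' ⊕ opad = 6f 33 28 31 5c.
Inner input = (K'⊕ipad) ∥ m = 05 59 42 5b 36 ∥ 06 60 b3 c1 8b.
Inner hash: sum = 5+89+66+91+54+6+96+179+193+139 = 918; mod 256 = 150 → 96.
Outer input = (K'⊕opad) ∥ inner = 6f 33 28 31 5c ∥ 96.
Outer hash (tag): sum = 111+51+40+49+92+150 = 493; mod 256 = 237 → ed.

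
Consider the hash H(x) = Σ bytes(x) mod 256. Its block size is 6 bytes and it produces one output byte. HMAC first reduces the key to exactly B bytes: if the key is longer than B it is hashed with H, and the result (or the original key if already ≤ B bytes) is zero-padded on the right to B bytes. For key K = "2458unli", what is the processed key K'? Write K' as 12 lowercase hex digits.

8b0000000000

|K| = 8 > B = 6, so first hash the key.
H(K): sum = 50+52+53+56+117+110+108+105 = 651; mod 256 = 139 → 8b.
Zero-pad H(K) = 8b to 6 bytes: K' = 8b 00 00 00 00 00.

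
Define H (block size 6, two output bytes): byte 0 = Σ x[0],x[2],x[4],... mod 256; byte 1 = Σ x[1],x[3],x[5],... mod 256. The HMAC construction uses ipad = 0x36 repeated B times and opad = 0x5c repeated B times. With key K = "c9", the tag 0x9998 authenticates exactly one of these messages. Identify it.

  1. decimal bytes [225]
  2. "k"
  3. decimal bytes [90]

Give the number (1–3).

Key "c9" = 63 39 is 2 bytes ≤ B = 6; zero-pad to 6 bytes: K' = 63 39 00 00 00 00.
K' ⊕ ipad = 55 0f 36 36 36 36; K' ⊕ opad = 3f 65 5c 5c 5c 5c.
m1: inner = H(55 0f 36 36 36 36 e1) = a2 7b; tag = H(3f 65 5c 5c 5c 5c a2 7b) = 9998 ← matches
m2: inner = H(55 0f 36 36 36 36 6b) = 2c 7b; tag = H(3f 65 5c 5c 5c 5c 2c 7b) = 2398
m3: inner = H(55 0f 36 36 36 36 5a) = 1b 7b; tag = H(3f 65 5c 5c 5c 5c 1b 7b) = 1298

1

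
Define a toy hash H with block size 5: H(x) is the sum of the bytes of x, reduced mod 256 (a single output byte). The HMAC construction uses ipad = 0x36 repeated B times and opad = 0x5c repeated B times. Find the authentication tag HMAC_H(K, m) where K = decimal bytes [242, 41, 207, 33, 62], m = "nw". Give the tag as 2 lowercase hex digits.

75

Key decimal bytes [242, 41, 207, 33, 62] = f2 29 cf 21 3e is exactly B = 5 bytes: K' = f2 29 cf 21 3e.
K' ⊕ ipad = c4 1f f9 17 08.  K' ⊕ opad = ae 75 93 7d 62.
Inner input = (K'⊕ipad) ∥ m = c4 1f f9 17 08 ∥ 6e 77.
Inner hash: sum = 196+31+249+23+8+110+119 = 736; mod 256 = 224 → e0.
Outer input = (K'⊕opad) ∥ inner = ae 75 93 7d 62 ∥ e0.
Outer hash (tag): sum = 174+117+147+125+98+224 = 885; mod 256 = 117 → 75.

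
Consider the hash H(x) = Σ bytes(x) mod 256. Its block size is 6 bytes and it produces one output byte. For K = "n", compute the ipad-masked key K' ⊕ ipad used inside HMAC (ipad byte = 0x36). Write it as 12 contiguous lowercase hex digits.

583636363636

Key "n" = 6e is 1 byte ≤ B = 6; zero-pad to 6 bytes: K' = 6e 00 00 00 00 00.
XOR each byte with 0x36: 6e⊕36=58, 00⊕36=36, 00⊕36=36, 00⊕36=36, 00⊕36=36, 00⊕36=36.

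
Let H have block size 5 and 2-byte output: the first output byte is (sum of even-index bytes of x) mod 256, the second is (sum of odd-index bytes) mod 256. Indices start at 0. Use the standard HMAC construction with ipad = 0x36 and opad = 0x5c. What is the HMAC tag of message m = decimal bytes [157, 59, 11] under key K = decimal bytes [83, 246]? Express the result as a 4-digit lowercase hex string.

Key decimal bytes [83, 246] = 53 f6 is 2 bytes ≤ B = 5; zero-pad to 5 bytes: K' = 53 f6 00 00 00.
K' ⊕ ipad = 65 c0 36 36 36.  K' ⊕ opad = 0f aa 5c 5c 5c.
Inner input = (K'⊕ipad) ∥ m = 65 c0 36 36 36 ∥ 9d 3b 0b.
Inner hash: even-index sum = 268 mod 256 = 12; odd-index sum = 414 mod 256 = 158 → 0c 9e.
Outer input = (K'⊕opad) ∥ inner = 0f aa 5c 5c 5c ∥ 0c 9e.
Outer hash (tag): even-index sum = 357 mod 256 = 101; odd-index sum = 274 mod 256 = 18 → 65 12.

6512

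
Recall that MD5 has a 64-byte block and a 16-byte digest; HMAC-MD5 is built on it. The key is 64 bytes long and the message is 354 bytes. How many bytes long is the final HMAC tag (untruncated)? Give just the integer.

The tag is one MD5 digest: 16 bytes.

16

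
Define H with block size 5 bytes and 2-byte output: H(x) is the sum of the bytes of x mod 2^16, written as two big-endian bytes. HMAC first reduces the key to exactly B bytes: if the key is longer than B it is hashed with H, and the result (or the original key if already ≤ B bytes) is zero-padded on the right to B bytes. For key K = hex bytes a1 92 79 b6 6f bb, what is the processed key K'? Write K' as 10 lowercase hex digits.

038c000000

|K| = 6 > B = 5, so first hash the key.
H(K): sum = 161+146+121+182+111+187 = 908 → 03 8c.
Zero-pad H(K) = 03 8c to 5 bytes: K' = 03 8c 00 00 00.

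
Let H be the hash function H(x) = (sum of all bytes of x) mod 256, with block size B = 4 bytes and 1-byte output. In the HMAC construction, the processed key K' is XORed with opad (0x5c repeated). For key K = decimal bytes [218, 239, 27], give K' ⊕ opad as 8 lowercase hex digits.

Key decimal bytes [218, 239, 27] = da ef 1b is 3 bytes ≤ B = 4; zero-pad to 4 bytes: K' = da ef 1b 00.
XOR each byte with 0x5c: da⊕5c=86, ef⊕5c=b3, 1b⊕5c=47, 00⊕5c=5c.

86b3475c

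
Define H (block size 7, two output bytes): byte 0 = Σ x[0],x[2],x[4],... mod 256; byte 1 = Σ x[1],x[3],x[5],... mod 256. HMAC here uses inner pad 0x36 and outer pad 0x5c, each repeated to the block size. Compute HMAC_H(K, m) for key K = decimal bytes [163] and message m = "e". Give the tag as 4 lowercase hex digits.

1a4b

Key decimal bytes [163] = a3 is 1 byte ≤ B = 7; zero-pad to 7 bytes: K' = a3 00 00 00 00 00 00.
K' ⊕ ipad = 95 36 36 36 36 36 36.  K' ⊕ opad = ff 5c 5c 5c 5c 5c 5c.
Inner input = (K'⊕ipad) ∥ m = 95 36 36 36 36 36 36 ∥ 65.
Inner hash: even-index sum = 311 mod 256 = 55; odd-index sum = 263 mod 256 = 7 → 37 07.
Outer input = (K'⊕opad) ∥ inner = ff 5c 5c 5c 5c 5c 5c ∥ 37 07.
Outer hash (tag): even-index sum = 538 mod 256 = 26; odd-index sum = 331 mod 256 = 75 → 1a 4b.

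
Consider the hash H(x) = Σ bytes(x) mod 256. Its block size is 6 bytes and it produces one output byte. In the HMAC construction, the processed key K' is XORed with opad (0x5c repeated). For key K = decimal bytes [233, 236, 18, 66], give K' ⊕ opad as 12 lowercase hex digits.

Key decimal bytes [233, 236, 18, 66] = e9 ec 12 42 is 4 bytes ≤ B = 6; zero-pad to 6 bytes: K' = e9 ec 12 42 00 00.
XOR each byte with 0x5c: e9⊕5c=b5, ec⊕5c=b0, 12⊕5c=4e, 42⊕5c=1e, 00⊕5c=5c, 00⊕5c=5c.

b5b04e1e5c5c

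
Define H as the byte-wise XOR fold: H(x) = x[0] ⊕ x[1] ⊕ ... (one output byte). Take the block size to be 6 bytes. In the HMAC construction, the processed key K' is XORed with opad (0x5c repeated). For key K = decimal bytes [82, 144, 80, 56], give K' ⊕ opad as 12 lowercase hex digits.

Key decimal bytes [82, 144, 80, 56] = 52 90 50 38 is 4 bytes ≤ B = 6; zero-pad to 6 bytes: K' = 52 90 50 38 00 00.
XOR each byte with 0x5c: 52⊕5c=0e, 90⊕5c=cc, 50⊕5c=0c, 38⊕5c=64, 00⊕5c=5c, 00⊕5c=5c.

0ecc0c645c5c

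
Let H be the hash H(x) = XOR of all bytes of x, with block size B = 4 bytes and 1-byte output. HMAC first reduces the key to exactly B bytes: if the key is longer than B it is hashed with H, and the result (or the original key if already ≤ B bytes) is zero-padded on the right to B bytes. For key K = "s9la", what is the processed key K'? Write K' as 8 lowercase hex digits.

Key "s9la" = 73 39 6c 61 is exactly B = 4 bytes: K' = 73 39 6c 61.

73396c61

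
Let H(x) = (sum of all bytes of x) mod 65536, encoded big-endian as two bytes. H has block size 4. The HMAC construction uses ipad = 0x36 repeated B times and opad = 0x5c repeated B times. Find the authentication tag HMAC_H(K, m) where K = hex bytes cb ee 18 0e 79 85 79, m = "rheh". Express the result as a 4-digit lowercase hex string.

01cb

Key hex bytes cb ee 18 0e 79 85 79 is 7 bytes > B = 4, so hash it first: H(key) = 03 56, then zero-pad to 4 bytes: K' = 03 56 00 00.
K' ⊕ ipad = 35 60 36 36.  K' ⊕ opad = 5f 0a 5c 5c.
Inner input = (K'⊕ipad) ∥ m = 35 60 36 36 ∥ 72 68 65 68.
Inner hash: sum = 53+96+54+54+114+104+101+104 = 680 → 02 a8.
Outer input = (K'⊕opad) ∥ inner = 5f 0a 5c 5c ∥ 02 a8.
Outer hash (tag): sum = 95+10+92+92+2+168 = 459 → 01 cb.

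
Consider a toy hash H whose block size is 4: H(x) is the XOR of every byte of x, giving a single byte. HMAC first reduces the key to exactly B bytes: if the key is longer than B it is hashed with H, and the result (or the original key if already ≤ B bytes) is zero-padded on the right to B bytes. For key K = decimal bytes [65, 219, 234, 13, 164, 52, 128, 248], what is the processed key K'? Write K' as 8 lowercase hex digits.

95000000

|K| = 8 > B = 4, so first hash the key.
H(K): XOR 41⊕db⊕ea⊕0d⊕a4⊕34⊕80⊕f8 = 95.
Zero-pad H(K) = 95 to 4 bytes: K' = 95 00 00 00.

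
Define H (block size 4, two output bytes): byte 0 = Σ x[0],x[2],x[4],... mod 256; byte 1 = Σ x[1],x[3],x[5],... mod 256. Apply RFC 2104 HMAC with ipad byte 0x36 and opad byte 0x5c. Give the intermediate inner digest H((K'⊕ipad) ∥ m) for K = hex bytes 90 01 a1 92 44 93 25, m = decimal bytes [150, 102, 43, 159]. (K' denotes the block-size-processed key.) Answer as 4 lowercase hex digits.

a34b

Key hex bytes 90 01 a1 92 44 93 25 is 7 bytes > B = 4, so hash it first: H(key) = 9a 26, then zero-pad to 4 bytes: K' = 9a 26 00 00.
K' ⊕ ipad = ac 10 36 36.
Inner input = ac 10 36 36 ∥ 96 66 2b 9f.
Inner hash: even-index sum = 419 mod 256 = 163; odd-index sum = 331 mod 256 = 75 → a3 4b.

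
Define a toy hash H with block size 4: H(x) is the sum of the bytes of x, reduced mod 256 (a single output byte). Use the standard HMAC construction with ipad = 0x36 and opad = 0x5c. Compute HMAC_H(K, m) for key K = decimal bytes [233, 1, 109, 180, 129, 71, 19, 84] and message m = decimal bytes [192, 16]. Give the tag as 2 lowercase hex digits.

Key decimal bytes [233, 1, 109, 180, 129, 71, 19, 84] = e9 01 6d b4 81 47 13 54 is 8 bytes > B = 4, so hash it first: H(key) = 3a, then zero-pad to 4 bytes: K' = 3a 00 00 00.
K' ⊕ ipad = 0c 36 36 36.  K' ⊕ opad = 66 5c 5c 5c.
Inner input = (K'⊕ipad) ∥ m = 0c 36 36 36 ∥ c0 10.
Inner hash: sum = 12+54+54+54+192+16 = 382; mod 256 = 126 → 7e.
Outer input = (K'⊕opad) ∥ inner = 66 5c 5c 5c ∥ 7e.
Outer hash (tag): sum = 102+92+92+92+126 = 504; mod 256 = 248 → f8.

f8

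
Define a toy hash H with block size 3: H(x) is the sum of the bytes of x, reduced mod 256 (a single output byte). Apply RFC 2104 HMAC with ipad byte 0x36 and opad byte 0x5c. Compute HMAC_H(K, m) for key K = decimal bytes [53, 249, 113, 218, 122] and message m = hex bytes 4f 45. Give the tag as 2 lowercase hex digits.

2c

Key decimal bytes [53, 249, 113, 218, 122] = 35 f9 71 da 7a is 5 bytes > B = 3, so hash it first: H(key) = f3, then zero-pad to 3 bytes: K' = f3 00 00.
K' ⊕ ipad = c5 36 36.  K' ⊕ opad = af 5c 5c.
Inner input = (K'⊕ipad) ∥ m = c5 36 36 ∥ 4f 45.
Inner hash: sum = 197+54+54+79+69 = 453; mod 256 = 197 → c5.
Outer input = (K'⊕opad) ∥ inner = af 5c 5c ∥ c5.
Outer hash (tag): sum = 175+92+92+197 = 556; mod 256 = 44 → 2c.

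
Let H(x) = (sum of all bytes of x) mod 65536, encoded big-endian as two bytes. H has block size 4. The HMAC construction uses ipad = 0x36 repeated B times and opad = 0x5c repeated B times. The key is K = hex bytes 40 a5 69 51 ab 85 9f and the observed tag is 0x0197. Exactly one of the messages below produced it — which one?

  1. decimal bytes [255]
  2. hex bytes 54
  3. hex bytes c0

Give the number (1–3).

Key hex bytes 40 a5 69 51 ab 85 9f is 7 bytes > B = 4, so hash it first: H(key) = 03 6e, then zero-pad to 4 bytes: K' = 03 6e 00 00.
K' ⊕ ipad = 35 58 36 36; K' ⊕ opad = 5f 32 5c 5c.
m1: inner = H(35 58 36 36 ff) = 01 f8; tag = H(5f 32 5c 5c 01 f8) = 0242
m2: inner = H(35 58 36 36 54) = 01 4d; tag = H(5f 32 5c 5c 01 4d) = 0197 ← matches
m3: inner = H(35 58 36 36 c0) = 01 b9; tag = H(5f 32 5c 5c 01 b9) = 0203

2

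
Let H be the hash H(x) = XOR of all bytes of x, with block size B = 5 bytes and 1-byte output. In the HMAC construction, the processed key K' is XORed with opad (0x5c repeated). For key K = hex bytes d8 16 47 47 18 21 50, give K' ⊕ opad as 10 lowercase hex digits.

Key hex bytes d8 16 47 47 18 21 50 is 7 bytes > B = 5, so hash it first: H(key) = a7, then zero-pad to 5 bytes: K' = a7 00 00 00 00.
XOR each byte with 0x5c: a7⊕5c=fb, 00⊕5c=5c, 00⊕5c=5c, 00⊕5c=5c, 00⊕5c=5c.

fb5c5c5c5c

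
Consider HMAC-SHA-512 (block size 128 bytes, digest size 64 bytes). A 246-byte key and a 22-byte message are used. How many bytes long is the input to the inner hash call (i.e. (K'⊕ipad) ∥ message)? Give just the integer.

150

Key is 246 > 128 bytes, so it is hashed to 64 bytes then zero-padded to 128: |K'| = 128.
Inner input = (K'⊕ipad) ∥ m → 128 + 22 = 150 bytes.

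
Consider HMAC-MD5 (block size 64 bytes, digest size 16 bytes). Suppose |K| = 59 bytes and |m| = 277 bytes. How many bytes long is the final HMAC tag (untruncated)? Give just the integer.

The tag is one MD5 digest: 16 bytes.

16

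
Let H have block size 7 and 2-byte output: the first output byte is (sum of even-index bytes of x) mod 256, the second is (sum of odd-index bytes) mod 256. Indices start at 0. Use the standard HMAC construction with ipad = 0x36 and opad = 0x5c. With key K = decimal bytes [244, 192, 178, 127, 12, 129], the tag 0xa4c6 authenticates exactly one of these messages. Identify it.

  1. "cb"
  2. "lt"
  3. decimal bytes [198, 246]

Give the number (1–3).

2

Key decimal bytes [244, 192, 178, 127, 12, 129] = f4 c0 b2 7f 0c 81 is 6 bytes ≤ B = 7; zero-pad to 7 bytes: K' = f4 c0 b2 7f 0c 81 00.
K' ⊕ ipad = c2 f6 84 49 3a b7 36; K' ⊕ opad = a8 9c ee 23 50 dd 5c.
m1: inner = H(c2 f6 84 49 3a b7 36 63 62) = 18 59; tag = H(a8 9c ee 23 50 dd 5c 18 59) = 9bb4
m2: inner = H(c2 f6 84 49 3a b7 36 6c 74) = 2a 62; tag = H(a8 9c ee 23 50 dd 5c 2a 62) = a4c6 ← matches
m3: inner = H(c2 f6 84 49 3a b7 36 c6 f6) = ac bc; tag = H(a8 9c ee 23 50 dd 5c ac bc) = fe48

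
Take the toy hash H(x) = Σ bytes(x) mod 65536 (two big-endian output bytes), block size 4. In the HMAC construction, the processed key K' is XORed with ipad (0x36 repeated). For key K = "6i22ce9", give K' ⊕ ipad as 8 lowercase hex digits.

34323636

Key "6i22ce9" = 36 69 32 32 63 65 39 is 7 bytes > B = 4, so hash it first: H(key) = 02 04, then zero-pad to 4 bytes: K' = 02 04 00 00.
XOR each byte with 0x36: 02⊕36=34, 04⊕36=32, 00⊕36=36, 00⊕36=36.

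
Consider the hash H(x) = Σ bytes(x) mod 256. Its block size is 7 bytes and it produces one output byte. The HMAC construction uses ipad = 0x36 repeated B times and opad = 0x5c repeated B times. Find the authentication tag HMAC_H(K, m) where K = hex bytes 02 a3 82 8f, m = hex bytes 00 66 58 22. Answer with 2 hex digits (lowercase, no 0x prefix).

da

Key hex bytes 02 a3 82 8f is 4 bytes ≤ B = 7; zero-pad to 7 bytes: K' = 02 a3 82 8f 00 00 00.
K' ⊕ ipad = 34 95 b4 b9 36 36 36.  K' ⊕ opad = 5e ff de d3 5c 5c 5c.
Inner input = (K'⊕ipad) ∥ m = 34 95 b4 b9 36 36 36 ∥ 00 66 58 22.
Inner hash: sum = 52+149+180+185+54+54+54+0+102+88+34 = 952; mod 256 = 184 → b8.
Outer input = (K'⊕opad) ∥ inner = 5e ff de d3 5c 5c 5c ∥ b8.
Outer hash (tag): sum = 94+255+222+211+92+92+92+184 = 1242; mod 256 = 218 → da.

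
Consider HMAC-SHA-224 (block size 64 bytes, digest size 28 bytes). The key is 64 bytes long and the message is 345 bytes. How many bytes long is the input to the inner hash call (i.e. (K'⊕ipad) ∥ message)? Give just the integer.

409

Key is 64 ≤ 64 bytes, zero-padded: |K'| = 64.
Inner input = (K'⊕ipad) ∥ m → 64 + 345 = 409 bytes.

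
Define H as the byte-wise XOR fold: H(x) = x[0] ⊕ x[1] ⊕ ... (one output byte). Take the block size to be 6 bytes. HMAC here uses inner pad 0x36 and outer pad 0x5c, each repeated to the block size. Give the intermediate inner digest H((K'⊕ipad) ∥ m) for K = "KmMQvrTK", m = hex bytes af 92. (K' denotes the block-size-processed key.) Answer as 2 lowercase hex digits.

1c

Key "KmMQvrTK" = 4b 6d 4d 51 76 72 54 4b is 8 bytes > B = 6, so hash it first: H(key) = 21, then zero-pad to 6 bytes: K' = 21 00 00 00 00 00.
K' ⊕ ipad = 17 36 36 36 36 36.
Inner input = 17 36 36 36 36 36 ∥ af 92.
Inner hash: XOR 17⊕36⊕36⊕36⊕36⊕36⊕af⊕92 = 1c.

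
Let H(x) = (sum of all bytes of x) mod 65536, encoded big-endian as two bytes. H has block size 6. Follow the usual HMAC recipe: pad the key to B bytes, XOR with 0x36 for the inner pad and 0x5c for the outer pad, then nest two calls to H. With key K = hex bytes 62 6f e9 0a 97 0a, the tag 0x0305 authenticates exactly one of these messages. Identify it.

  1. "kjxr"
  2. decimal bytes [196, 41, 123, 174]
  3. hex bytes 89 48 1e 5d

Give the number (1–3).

1

Key hex bytes 62 6f e9 0a 97 0a is exactly B = 6 bytes: K' = 62 6f e9 0a 97 0a.
K' ⊕ ipad = 54 59 df 3c a1 3c; K' ⊕ opad = 3e 33 b5 56 cb 56.
m1: inner = H(54 59 df 3c a1 3c 6b 6a 78 72) = 04 64; tag = H(3e 33 b5 56 cb 56 04 64) = 0305 ← matches
m2: inner = H(54 59 df 3c a1 3c c4 29 7b ae) = 04 bb; tag = H(3e 33 b5 56 cb 56 04 bb) = 035c
m3: inner = H(54 59 df 3c a1 3c 89 48 1e 5d) = 03 f1; tag = H(3e 33 b5 56 cb 56 03 f1) = 0391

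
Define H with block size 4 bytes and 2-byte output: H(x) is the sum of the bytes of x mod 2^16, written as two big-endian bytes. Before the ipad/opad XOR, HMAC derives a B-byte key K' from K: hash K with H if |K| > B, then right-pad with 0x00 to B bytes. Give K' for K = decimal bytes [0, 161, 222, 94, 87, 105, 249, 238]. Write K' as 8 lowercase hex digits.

04840000

|K| = 8 > B = 4, so first hash the key.
H(K): sum = 0+161+222+94+87+105+249+238 = 1156 → 04 84.
Zero-pad H(K) = 04 84 to 4 bytes: K' = 04 84 00 00.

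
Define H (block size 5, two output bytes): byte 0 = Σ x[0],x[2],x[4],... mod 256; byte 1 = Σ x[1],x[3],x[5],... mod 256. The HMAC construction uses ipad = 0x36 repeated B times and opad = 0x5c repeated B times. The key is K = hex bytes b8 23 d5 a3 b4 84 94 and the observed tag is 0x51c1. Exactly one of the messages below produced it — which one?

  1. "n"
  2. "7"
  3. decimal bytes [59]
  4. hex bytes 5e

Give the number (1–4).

Key hex bytes b8 23 d5 a3 b4 84 94 is 7 bytes > B = 5, so hash it first: H(key) = d5 4a, then zero-pad to 5 bytes: K' = d5 4a 00 00 00.
K' ⊕ ipad = e3 7c 36 36 36; K' ⊕ opad = 89 16 5c 5c 5c.
m1: inner = H(e3 7c 36 36 36 6e) = 4f 20; tag = H(89 16 5c 5c 5c 4f 20) = 61c1
m2: inner = H(e3 7c 36 36 36 37) = 4f e9; tag = H(89 16 5c 5c 5c 4f e9) = 2ac1
m3: inner = H(e3 7c 36 36 36 3b) = 4f ed; tag = H(89 16 5c 5c 5c 4f ed) = 2ec1
m4: inner = H(e3 7c 36 36 36 5e) = 4f 10; tag = H(89 16 5c 5c 5c 4f 10) = 51c1 ← matches

4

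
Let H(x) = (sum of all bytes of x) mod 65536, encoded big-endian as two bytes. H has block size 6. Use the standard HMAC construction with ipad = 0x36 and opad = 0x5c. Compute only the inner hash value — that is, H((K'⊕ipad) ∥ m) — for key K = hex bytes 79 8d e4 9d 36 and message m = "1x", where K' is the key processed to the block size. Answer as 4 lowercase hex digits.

Key hex bytes 79 8d e4 9d 36 is 5 bytes ≤ B = 6; zero-pad to 6 bytes: K' = 79 8d e4 9d 36 00.
K' ⊕ ipad = 4f bb d2 ab 00 36.
Inner input = 4f bb d2 ab 00 36 ∥ 31 78.
Inner hash: sum = 79+187+210+171+0+54+49+120 = 870 → 03 66.

0366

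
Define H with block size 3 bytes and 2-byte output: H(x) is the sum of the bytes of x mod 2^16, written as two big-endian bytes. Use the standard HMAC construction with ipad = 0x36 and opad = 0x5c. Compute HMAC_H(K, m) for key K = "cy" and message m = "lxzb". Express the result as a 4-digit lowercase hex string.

Key "cy" = 63 79 is 2 bytes ≤ B = 3; zero-pad to 3 bytes: K' = 63 79 00.
K' ⊕ ipad = 55 4f 36.  K' ⊕ opad = 3f 25 5c.
Inner input = (K'⊕ipad) ∥ m = 55 4f 36 ∥ 6c 78 7a 62.
Inner hash: sum = 85+79+54+108+120+122+98 = 666 → 02 9a.
Outer input = (K'⊕opad) ∥ inner = 3f 25 5c ∥ 02 9a.
Outer hash (tag): sum = 63+37+92+2+154 = 348 → 01 5c.

015c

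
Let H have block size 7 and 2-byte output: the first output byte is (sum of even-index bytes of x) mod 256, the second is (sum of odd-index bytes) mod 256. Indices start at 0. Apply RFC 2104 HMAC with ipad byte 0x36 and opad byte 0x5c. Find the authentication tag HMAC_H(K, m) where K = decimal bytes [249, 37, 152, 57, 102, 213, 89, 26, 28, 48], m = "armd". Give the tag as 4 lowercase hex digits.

c9ab

Key decimal bytes [249, 37, 152, 57, 102, 213, 89, 26, 28, 48] = f9 25 98 39 66 d5 59 1a 1c 30 is 10 bytes > B = 7, so hash it first: H(key) = 6c 7d, then zero-pad to 7 bytes: K' = 6c 7d 00 00 00 00 00.
K' ⊕ ipad = 5a 4b 36 36 36 36 36.  K' ⊕ opad = 30 21 5c 5c 5c 5c 5c.
Inner input = (K'⊕ipad) ∥ m = 5a 4b 36 36 36 36 36 ∥ 61 72 6d 64.
Inner hash: even-index sum = 466 mod 256 = 210; odd-index sum = 389 mod 256 = 133 → d2 85.
Outer input = (K'⊕opad) ∥ inner = 30 21 5c 5c 5c 5c 5c ∥ d2 85.
Outer hash (tag): even-index sum = 457 mod 256 = 201; odd-index sum = 427 mod 256 = 171 → c9 ab.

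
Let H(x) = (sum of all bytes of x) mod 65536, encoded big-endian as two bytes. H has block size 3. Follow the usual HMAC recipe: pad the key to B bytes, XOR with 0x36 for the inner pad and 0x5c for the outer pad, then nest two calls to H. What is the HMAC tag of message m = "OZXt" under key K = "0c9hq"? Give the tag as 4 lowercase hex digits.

Key "0c9hq" = 30 63 39 68 71 is 5 bytes > B = 3, so hash it first: H(key) = 01 a5, then zero-pad to 3 bytes: K' = 01 a5 00.
K' ⊕ ipad = 37 93 36.  K' ⊕ opad = 5d f9 5c.
Inner input = (K'⊕ipad) ∥ m = 37 93 36 ∥ 4f 5a 58 74.
Inner hash: sum = 55+147+54+79+90+88+116 = 629 → 02 75.
Outer input = (K'⊕opad) ∥ inner = 5d f9 5c ∥ 02 75.
Outer hash (tag): sum = 93+249+92+2+117 = 553 → 02 29.

0229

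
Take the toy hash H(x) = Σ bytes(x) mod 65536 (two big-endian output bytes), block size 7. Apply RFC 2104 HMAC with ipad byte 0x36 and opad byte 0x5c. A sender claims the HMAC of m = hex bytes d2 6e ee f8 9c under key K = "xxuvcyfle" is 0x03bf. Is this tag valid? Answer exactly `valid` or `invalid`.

valid

Key "xxuvcyfle" = 78 78 75 76 63 79 66 6c 65 is 9 bytes > B = 7, so hash it first: H(key) = 03 ee, then zero-pad to 7 bytes: K' = 03 ee 00 00 00 00 00.
K' ⊕ ipad = 35 d8 36 36 36 36 36; K' ⊕ opad = 5f b2 5c 5c 5c 5c 5c.
Inner hash: sum = 53+216+54+54+54+54+54+210+110+238+248+156 = 1501 → 05 dd.
Outer hash (recomputed tag): sum = 95+178+92+92+92+92+92+5+221 = 959 → 03 bf.
Recomputed tag = 03bf; claimed = 03bf → match.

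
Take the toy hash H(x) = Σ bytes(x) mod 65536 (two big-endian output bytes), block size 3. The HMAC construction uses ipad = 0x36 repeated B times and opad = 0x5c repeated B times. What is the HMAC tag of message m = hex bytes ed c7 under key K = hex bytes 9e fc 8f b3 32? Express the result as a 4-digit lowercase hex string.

0166

Key hex bytes 9e fc 8f b3 32 is 5 bytes > B = 3, so hash it first: H(key) = 03 0e, then zero-pad to 3 bytes: K' = 03 0e 00.
K' ⊕ ipad = 35 38 36.  K' ⊕ opad = 5f 52 5c.
Inner input = (K'⊕ipad) ∥ m = 35 38 36 ∥ ed c7.
Inner hash: sum = 53+56+54+237+199 = 599 → 02 57.
Outer input = (K'⊕opad) ∥ inner = 5f 52 5c ∥ 02 57.
Outer hash (tag): sum = 95+82+92+2+87 = 358 → 01 66.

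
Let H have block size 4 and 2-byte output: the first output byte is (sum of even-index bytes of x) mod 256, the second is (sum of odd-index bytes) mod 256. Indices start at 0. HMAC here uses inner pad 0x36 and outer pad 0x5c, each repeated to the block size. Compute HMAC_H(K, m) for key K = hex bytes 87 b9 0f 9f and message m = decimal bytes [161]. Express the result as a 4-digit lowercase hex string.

Key hex bytes 87 b9 0f 9f is exactly B = 4 bytes: K' = 87 b9 0f 9f.
K' ⊕ ipad = b1 8f 39 a9.  K' ⊕ opad = db e5 53 c3.
Inner input = (K'⊕ipad) ∥ m = b1 8f 39 a9 ∥ a1.
Inner hash: even-index sum = 395 mod 256 = 139; odd-index sum = 312 mod 256 = 56 → 8b 38.
Outer input = (K'⊕opad) ∥ inner = db e5 53 c3 ∥ 8b 38.
Outer hash (tag): even-index sum = 441 mod 256 = 185; odd-index sum = 480 mod 256 = 224 → b9 e0.

b9e0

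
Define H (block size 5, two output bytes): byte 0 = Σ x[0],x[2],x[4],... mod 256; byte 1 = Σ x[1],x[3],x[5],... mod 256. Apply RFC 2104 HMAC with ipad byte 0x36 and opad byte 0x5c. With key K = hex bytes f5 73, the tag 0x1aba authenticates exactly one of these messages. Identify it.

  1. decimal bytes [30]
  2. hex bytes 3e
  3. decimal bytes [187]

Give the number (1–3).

2

Key hex bytes f5 73 is 2 bytes ≤ B = 5; zero-pad to 5 bytes: K' = f5 73 00 00 00.
K' ⊕ ipad = c3 45 36 36 36; K' ⊕ opad = a9 2f 5c 5c 5c.
m1: inner = H(c3 45 36 36 36 1e) = 2f 99; tag = H(a9 2f 5c 5c 5c 2f 99) = faba
m2: inner = H(c3 45 36 36 36 3e) = 2f b9; tag = H(a9 2f 5c 5c 5c 2f b9) = 1aba ← matches
m3: inner = H(c3 45 36 36 36 bb) = 2f 36; tag = H(a9 2f 5c 5c 5c 2f 36) = 97ba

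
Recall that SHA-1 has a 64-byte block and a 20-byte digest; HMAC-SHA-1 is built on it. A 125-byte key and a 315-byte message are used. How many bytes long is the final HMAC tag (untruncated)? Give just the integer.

The tag is one SHA-1 digest: 20 bytes.

20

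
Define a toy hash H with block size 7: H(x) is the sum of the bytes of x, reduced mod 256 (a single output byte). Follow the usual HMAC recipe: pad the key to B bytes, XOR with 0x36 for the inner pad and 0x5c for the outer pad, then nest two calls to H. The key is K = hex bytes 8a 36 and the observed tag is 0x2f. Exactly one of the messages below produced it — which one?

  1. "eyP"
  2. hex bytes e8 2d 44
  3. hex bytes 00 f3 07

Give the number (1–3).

2

Key hex bytes 8a 36 is 2 bytes ≤ B = 7; zero-pad to 7 bytes: K' = 8a 36 00 00 00 00 00.
K' ⊕ ipad = bc 00 36 36 36 36 36; K' ⊕ opad = d6 6a 5c 5c 5c 5c 5c.
m1: inner = H(bc 00 36 36 36 36 36 65 79 50) = f8; tag = H(d6 6a 5c 5c 5c 5c 5c f8) = 04
m2: inner = H(bc 00 36 36 36 36 36 e8 2d 44) = 23; tag = H(d6 6a 5c 5c 5c 5c 5c 23) = 2f ← matches
m3: inner = H(bc 00 36 36 36 36 36 00 f3 07) = c4; tag = H(d6 6a 5c 5c 5c 5c 5c c4) = d0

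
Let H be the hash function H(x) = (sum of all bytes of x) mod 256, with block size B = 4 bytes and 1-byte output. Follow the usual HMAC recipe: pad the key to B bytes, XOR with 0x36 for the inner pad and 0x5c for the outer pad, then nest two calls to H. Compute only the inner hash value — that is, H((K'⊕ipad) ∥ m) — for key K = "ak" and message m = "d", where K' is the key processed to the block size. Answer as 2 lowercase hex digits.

Key "ak" = 61 6b is 2 bytes ≤ B = 4; zero-pad to 4 bytes: K' = 61 6b 00 00.
K' ⊕ ipad = 57 5d 36 36.
Inner input = 57 5d 36 36 ∥ 64.
Inner hash: sum = 87+93+54+54+100 = 388; mod 256 = 132 → 84.

84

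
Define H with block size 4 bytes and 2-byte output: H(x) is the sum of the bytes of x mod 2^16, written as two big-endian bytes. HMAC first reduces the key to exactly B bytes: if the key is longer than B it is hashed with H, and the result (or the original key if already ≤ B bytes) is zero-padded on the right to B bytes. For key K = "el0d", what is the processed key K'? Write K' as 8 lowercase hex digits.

656c3064

Key "el0d" = 65 6c 30 64 is exactly B = 4 bytes: K' = 65 6c 30 64.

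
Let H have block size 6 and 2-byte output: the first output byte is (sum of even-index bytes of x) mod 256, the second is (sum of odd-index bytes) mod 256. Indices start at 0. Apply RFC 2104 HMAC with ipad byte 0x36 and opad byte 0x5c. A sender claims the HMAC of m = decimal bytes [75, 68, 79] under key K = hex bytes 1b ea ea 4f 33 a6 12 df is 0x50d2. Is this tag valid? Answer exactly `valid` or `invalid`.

Key hex bytes 1b ea ea 4f 33 a6 12 df is 8 bytes > B = 6, so hash it first: H(key) = 4a be, then zero-pad to 6 bytes: K' = 4a be 00 00 00 00.
K' ⊕ ipad = 7c 88 36 36 36 36; K' ⊕ opad = 16 e2 5c 5c 5c 5c.
Inner hash: even-index sum = 386 mod 256 = 130; odd-index sum = 312 mod 256 = 56 → 82 38.
Outer hash (recomputed tag): even-index sum = 336 mod 256 = 80; odd-index sum = 466 mod 256 = 210 → 50 d2.
Recomputed tag = 50d2; claimed = 50d2 → match.

valid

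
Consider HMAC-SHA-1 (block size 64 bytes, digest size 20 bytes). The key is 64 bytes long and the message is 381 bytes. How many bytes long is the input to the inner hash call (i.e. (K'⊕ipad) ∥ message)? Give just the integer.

Key is 64 ≤ 64 bytes, zero-padded: |K'| = 64.
Inner input = (K'⊕ipad) ∥ m → 64 + 381 = 445 bytes.

445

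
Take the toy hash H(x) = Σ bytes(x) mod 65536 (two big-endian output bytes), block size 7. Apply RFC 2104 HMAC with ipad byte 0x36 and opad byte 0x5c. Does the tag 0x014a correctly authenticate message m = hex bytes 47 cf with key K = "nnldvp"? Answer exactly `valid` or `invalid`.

Key "nnldvp" = 6e 6e 6c 64 76 70 is 6 bytes ≤ B = 7; zero-pad to 7 bytes: K' = 6e 6e 6c 64 76 70 00.
K' ⊕ ipad = 58 58 5a 52 40 46 36; K' ⊕ opad = 32 32 30 38 2a 2c 5c.
Inner hash: sum = 88+88+90+82+64+70+54+71+207 = 814 → 03 2e.
Outer hash (recomputed tag): sum = 50+50+48+56+42+44+92+3+46 = 431 → 01 af.
Recomputed tag = 01af; claimed = 014a → mismatch.

invalid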